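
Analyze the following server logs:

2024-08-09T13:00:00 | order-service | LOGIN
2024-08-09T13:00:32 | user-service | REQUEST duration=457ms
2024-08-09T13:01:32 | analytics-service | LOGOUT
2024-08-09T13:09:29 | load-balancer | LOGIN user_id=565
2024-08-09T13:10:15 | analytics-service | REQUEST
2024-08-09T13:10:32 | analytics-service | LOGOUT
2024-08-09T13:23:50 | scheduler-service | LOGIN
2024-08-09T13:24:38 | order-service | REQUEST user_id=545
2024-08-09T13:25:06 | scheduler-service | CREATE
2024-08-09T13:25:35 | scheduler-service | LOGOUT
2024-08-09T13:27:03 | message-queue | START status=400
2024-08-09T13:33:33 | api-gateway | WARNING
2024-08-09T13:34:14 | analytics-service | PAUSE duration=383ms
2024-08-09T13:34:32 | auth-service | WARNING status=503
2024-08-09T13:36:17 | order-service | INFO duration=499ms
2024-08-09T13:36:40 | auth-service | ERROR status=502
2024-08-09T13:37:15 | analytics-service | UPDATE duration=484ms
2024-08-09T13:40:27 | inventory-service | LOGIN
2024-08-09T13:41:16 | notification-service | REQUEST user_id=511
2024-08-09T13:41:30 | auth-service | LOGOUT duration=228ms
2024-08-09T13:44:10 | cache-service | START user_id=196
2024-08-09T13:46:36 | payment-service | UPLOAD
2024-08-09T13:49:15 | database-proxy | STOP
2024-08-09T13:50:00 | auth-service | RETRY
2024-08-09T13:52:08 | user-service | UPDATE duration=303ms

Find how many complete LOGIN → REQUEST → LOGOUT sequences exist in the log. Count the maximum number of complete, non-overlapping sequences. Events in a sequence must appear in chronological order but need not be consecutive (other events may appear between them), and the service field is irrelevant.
4

To count sequences:

1. Look for pattern: LOGIN → REQUEST → LOGOUT
2. Greedily scan the log in chronological order, matching each sequence element in turn (ignoring service)
3. Each time the full pattern completes, increment the count and restart matching from the next event
4. Complete non-overlapping sequences found: 4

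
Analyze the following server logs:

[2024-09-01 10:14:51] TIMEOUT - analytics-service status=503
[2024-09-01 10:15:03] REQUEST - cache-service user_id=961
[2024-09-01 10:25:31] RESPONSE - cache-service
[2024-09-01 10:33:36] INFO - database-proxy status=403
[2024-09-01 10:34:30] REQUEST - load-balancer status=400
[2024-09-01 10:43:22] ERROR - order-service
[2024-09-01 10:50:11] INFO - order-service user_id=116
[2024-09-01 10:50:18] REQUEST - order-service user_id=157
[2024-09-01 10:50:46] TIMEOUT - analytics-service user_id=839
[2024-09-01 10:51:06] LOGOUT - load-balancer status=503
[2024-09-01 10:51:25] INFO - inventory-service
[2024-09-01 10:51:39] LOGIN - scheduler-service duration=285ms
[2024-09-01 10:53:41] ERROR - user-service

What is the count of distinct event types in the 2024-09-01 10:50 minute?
3

To count unique event types:

1. Filter events in the minute starting at 2024-09-01 10:50
2. Extract event types from matching entries
3. Count unique types: 3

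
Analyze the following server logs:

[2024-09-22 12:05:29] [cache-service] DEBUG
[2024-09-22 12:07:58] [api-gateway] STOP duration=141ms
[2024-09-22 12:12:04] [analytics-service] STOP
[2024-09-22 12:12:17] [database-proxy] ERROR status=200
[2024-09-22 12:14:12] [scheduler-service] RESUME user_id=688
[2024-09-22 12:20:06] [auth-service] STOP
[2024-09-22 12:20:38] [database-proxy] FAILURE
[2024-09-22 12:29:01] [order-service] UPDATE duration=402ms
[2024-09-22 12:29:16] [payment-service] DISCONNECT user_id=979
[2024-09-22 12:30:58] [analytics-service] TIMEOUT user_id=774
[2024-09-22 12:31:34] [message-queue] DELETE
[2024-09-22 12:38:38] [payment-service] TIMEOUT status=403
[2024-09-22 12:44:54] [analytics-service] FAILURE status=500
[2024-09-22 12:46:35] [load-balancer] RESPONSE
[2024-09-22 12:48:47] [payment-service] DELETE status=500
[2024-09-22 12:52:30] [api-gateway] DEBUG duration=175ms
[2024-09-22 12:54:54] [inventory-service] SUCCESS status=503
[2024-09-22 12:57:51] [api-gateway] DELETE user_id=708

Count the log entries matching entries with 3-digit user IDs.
4

To find matching entries:

1. Pattern to match: entries with 3-digit user IDs
2. Scan each log entry for the pattern
3. Count matches: 4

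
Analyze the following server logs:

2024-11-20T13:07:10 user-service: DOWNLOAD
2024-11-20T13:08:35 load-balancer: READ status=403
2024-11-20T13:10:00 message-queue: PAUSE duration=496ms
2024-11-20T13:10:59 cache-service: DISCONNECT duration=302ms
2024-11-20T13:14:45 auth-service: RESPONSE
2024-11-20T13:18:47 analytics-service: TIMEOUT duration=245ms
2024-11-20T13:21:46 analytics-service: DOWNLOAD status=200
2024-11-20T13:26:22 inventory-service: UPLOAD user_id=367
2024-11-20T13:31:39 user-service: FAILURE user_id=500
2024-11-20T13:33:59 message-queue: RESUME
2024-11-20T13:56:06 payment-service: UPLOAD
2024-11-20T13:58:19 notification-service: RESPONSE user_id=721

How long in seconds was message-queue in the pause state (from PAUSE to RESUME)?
1439

To calculate state duration:

1. Find PAUSE event for message-queue: 2024-11-20T13:10:00
2. Find RESUME event for message-queue: 2024-11-20T13:33:59
3. Calculate duration: 2024-11-20T13:33:59 - 2024-11-20T13:10:00 = 1439 seconds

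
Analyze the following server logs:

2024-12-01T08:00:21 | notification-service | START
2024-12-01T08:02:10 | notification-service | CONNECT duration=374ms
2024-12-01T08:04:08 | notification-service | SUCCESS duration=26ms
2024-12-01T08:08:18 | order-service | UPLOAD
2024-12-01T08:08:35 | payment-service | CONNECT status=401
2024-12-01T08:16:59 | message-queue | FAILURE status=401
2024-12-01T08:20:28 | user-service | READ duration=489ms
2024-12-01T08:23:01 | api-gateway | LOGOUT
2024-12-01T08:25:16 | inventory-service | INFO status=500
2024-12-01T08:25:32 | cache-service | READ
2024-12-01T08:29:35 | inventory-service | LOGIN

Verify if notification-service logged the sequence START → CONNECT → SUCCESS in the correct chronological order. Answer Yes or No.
Yes

To verify sequence order:

1. Find all events in sequence START → CONNECT → SUCCESS for notification-service
2. Extract their timestamps
3. Check if timestamps are in ascending order
4. Result: Yes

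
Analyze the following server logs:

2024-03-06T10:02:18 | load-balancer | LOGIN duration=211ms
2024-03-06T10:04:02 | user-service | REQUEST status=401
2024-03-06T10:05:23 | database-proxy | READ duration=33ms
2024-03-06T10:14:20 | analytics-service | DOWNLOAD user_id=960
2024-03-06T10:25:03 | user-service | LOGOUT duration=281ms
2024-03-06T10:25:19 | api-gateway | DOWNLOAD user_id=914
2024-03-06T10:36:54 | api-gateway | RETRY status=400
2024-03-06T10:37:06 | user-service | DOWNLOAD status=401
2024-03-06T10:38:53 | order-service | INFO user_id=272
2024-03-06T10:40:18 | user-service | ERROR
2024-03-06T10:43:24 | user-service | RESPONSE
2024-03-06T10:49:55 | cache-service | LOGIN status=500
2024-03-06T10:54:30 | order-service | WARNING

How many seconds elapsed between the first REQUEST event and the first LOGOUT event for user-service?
1261

To find the time between events:

1. Locate the first REQUEST event for user-service: 2024-03-06T10:04:02
2. Locate the first LOGOUT event for user-service: 2024-03-06T10:25:03
3. Calculate the difference: 2024-03-06T10:25:03 - 2024-03-06T10:04:02 = 1261 seconds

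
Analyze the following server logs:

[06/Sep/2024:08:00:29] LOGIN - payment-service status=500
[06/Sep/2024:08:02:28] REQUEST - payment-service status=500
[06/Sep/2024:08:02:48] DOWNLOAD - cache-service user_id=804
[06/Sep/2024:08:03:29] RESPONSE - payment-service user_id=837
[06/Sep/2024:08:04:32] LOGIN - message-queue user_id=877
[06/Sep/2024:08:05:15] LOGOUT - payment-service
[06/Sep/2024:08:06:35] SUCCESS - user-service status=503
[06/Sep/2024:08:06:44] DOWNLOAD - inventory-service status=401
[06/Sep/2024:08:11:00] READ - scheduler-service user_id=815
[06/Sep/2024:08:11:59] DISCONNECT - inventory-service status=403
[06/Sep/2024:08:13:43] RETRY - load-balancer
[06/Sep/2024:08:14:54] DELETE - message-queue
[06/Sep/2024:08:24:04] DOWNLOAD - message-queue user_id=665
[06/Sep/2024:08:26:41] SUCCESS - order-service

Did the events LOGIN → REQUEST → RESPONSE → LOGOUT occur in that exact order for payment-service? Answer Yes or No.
Yes

To verify sequence order:

1. Find all events in sequence LOGIN → REQUEST → RESPONSE → LOGOUT for payment-service
2. Extract their timestamps
3. Check if timestamps are in ascending order
4. Result: Yes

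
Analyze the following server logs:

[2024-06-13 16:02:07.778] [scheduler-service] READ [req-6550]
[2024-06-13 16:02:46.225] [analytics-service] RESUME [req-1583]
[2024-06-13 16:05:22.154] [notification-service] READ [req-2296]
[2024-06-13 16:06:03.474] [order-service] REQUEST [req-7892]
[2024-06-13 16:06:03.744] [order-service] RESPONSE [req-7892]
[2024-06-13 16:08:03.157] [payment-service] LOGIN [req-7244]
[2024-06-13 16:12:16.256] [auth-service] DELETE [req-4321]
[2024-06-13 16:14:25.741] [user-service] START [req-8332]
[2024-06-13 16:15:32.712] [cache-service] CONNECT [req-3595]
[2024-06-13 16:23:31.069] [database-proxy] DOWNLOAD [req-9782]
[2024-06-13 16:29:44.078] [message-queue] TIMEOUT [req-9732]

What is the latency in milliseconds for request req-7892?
270

To calculate latency:

1. Find REQUEST with id req-7892: 2024-06-13 16:06:03.474
2. Find RESPONSE with id req-7892: 2024-06-13 16:06:03.744
3. Latency: 2024-06-13 16:06:03.744 - 2024-06-13 16:06:03.474 = 270ms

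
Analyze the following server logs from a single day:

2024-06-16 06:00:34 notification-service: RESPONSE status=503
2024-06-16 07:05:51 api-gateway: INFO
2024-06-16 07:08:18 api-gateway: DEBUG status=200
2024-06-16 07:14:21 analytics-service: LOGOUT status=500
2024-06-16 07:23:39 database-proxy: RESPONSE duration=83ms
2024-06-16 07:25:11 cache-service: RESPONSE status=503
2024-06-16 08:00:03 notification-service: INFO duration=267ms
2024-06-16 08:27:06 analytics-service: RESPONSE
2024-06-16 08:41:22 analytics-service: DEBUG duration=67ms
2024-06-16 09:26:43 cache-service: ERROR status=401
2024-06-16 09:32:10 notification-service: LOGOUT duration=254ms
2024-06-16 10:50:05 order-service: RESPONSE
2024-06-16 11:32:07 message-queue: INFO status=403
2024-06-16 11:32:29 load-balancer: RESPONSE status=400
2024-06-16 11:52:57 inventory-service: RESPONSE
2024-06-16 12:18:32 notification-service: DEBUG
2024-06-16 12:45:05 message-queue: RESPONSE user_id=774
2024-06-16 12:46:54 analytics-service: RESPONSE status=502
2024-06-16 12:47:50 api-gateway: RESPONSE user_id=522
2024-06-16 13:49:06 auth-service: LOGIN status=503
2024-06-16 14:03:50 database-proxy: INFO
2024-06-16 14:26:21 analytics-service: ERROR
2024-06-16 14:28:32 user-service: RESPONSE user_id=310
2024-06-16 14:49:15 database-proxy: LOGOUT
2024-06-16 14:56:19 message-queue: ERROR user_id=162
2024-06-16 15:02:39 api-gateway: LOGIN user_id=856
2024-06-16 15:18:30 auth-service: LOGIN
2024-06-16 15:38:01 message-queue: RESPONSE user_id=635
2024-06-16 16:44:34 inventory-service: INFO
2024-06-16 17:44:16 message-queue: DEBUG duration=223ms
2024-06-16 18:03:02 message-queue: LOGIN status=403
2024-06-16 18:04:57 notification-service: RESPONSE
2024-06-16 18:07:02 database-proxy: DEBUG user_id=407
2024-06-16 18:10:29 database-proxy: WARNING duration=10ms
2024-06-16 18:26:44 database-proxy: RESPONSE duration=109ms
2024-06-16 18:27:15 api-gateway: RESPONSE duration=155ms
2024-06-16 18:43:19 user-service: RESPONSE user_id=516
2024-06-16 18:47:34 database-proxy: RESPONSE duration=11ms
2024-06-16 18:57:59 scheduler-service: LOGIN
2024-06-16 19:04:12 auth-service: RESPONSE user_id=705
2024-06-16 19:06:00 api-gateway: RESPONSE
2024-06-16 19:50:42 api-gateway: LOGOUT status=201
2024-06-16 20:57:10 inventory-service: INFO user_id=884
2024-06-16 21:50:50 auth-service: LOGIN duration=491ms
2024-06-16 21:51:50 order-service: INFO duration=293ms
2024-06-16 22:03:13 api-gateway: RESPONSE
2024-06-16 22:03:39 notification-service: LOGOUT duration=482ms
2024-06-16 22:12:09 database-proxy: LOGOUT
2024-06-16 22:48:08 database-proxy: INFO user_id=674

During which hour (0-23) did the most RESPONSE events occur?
18

To find the peak hour:

1. Group all RESPONSE events by hour
2. Count events in each hour
3. Find hour with maximum count
4. Peak hour: 18 (with 5 events)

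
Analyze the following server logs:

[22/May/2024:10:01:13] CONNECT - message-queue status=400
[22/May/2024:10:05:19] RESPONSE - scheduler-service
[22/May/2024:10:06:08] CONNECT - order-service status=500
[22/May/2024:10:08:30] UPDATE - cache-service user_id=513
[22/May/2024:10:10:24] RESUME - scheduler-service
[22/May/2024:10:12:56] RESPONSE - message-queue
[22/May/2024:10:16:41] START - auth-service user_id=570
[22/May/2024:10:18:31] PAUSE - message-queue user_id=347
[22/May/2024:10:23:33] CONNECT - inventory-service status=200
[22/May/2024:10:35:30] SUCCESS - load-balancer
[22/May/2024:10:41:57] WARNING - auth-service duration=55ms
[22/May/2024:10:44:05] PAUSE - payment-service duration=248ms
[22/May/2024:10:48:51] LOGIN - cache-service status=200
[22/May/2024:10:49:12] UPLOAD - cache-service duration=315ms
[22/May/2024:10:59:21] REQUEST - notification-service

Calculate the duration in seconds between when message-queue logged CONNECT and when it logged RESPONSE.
703

To find the time between events:

1. Locate the first CONNECT event for message-queue: 22/May/2024:10:01:13
2. Locate the first RESPONSE event for message-queue: 22/May/2024:10:12:56
3. Calculate the difference: 22/May/2024:10:12:56 - 22/May/2024:10:01:13 = 703 seconds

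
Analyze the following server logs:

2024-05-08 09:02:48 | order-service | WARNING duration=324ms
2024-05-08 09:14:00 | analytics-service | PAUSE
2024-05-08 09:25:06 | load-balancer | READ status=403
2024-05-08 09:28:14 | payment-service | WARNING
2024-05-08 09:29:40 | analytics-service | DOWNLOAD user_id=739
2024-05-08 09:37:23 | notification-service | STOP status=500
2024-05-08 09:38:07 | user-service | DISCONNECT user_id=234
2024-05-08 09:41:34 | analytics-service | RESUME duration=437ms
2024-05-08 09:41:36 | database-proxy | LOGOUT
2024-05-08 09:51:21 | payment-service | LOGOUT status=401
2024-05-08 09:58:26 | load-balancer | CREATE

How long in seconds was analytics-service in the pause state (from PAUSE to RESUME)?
1654

To calculate state duration:

1. Find PAUSE event for analytics-service: 2024-05-08 09:14:00
2. Find RESUME event for analytics-service: 2024-05-08 09:41:34
3. Calculate duration: 2024-05-08 09:41:34 - 2024-05-08 09:14:00 = 1654 seconds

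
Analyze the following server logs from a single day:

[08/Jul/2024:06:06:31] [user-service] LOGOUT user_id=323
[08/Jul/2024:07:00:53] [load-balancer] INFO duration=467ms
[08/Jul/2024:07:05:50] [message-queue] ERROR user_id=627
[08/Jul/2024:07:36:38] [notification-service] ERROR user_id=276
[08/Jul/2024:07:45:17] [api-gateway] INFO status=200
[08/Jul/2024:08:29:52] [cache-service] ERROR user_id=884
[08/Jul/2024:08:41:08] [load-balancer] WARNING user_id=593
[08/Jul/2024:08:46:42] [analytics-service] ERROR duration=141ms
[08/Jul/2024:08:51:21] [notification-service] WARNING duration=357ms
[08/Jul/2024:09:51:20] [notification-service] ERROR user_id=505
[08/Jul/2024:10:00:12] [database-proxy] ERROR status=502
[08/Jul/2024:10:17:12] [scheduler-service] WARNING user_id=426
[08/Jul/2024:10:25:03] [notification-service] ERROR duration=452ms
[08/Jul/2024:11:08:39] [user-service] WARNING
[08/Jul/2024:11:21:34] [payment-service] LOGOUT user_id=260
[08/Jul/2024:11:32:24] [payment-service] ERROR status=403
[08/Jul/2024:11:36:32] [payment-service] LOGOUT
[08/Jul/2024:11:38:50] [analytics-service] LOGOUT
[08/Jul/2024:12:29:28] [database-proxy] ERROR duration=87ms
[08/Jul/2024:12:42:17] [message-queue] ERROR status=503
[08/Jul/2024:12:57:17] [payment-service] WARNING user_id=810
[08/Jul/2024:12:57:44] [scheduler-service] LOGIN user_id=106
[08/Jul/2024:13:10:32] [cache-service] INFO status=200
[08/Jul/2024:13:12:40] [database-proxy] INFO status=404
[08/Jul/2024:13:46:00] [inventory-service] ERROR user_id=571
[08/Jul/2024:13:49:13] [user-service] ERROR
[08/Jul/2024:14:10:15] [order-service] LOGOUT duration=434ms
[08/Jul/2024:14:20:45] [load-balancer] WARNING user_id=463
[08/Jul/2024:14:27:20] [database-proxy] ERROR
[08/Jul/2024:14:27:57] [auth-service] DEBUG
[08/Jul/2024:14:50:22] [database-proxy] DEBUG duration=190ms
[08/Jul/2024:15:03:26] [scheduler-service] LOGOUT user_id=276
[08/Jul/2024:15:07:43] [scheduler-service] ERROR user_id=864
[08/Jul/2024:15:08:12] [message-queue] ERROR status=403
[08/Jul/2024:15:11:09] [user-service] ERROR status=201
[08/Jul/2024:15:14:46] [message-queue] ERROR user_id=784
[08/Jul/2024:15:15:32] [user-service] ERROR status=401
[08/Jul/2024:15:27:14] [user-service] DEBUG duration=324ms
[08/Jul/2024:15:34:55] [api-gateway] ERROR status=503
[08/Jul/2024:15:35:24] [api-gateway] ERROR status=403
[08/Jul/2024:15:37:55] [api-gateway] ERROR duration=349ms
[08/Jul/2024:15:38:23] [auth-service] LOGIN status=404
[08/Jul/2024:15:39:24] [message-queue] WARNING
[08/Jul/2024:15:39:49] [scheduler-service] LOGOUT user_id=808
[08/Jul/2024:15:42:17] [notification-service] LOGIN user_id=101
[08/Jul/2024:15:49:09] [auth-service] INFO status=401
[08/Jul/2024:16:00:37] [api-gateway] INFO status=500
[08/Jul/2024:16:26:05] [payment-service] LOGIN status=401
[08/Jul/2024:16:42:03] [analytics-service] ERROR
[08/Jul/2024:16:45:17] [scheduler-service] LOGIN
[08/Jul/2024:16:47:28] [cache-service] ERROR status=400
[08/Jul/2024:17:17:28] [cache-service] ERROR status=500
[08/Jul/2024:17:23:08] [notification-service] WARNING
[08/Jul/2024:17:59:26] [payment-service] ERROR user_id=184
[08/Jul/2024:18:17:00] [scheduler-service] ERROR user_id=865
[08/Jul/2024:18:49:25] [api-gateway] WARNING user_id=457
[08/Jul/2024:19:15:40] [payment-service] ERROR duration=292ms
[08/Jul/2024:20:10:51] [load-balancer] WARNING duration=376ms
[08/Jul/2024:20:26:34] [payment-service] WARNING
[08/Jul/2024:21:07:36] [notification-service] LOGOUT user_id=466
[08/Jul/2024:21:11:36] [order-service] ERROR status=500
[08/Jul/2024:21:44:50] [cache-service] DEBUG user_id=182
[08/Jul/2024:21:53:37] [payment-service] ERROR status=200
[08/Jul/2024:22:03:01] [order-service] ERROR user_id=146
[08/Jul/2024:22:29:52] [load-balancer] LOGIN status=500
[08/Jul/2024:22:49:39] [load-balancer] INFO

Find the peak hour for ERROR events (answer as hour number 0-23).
15

To find the peak hour:

1. Group all ERROR events by hour
2. Count events in each hour
3. Find hour with maximum count
4. Peak hour: 15 (with 8 events)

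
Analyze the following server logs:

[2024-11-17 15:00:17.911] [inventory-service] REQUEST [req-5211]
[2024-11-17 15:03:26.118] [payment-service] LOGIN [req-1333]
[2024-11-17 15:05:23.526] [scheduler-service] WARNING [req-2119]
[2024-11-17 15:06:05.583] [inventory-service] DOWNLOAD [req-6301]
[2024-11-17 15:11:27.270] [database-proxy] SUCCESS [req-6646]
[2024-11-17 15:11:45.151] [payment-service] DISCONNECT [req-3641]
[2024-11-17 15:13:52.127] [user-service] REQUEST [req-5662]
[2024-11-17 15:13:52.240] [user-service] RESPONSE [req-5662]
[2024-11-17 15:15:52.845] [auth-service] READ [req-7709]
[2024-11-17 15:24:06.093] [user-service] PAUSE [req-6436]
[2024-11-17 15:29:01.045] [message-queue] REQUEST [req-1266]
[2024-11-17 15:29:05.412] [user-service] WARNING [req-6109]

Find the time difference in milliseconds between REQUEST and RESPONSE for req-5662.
113

To calculate latency:

1. Find REQUEST with id req-5662: 2024-11-17 15:13:52.127
2. Find RESPONSE with id req-5662: 2024-11-17 15:13:52.240
3. Latency: 2024-11-17 15:13:52.240 - 2024-11-17 15:13:52.127 = 113ms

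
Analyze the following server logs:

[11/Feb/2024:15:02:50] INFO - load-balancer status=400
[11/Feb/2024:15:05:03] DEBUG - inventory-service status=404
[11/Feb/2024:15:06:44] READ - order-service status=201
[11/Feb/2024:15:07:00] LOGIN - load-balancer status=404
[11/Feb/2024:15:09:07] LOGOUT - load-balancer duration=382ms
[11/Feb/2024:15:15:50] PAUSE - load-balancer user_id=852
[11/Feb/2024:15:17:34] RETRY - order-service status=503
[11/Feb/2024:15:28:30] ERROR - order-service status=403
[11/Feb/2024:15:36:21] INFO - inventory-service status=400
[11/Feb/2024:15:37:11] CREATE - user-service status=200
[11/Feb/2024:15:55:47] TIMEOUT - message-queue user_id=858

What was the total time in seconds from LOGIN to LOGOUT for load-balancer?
127

To calculate state duration:

1. Find LOGIN event for load-balancer: 11/Feb/2024:15:07:00
2. Find LOGOUT event for load-balancer: 11/Feb/2024:15:09:07
3. Calculate duration: 11/Feb/2024:15:09:07 - 11/Feb/2024:15:07:00 = 127 seconds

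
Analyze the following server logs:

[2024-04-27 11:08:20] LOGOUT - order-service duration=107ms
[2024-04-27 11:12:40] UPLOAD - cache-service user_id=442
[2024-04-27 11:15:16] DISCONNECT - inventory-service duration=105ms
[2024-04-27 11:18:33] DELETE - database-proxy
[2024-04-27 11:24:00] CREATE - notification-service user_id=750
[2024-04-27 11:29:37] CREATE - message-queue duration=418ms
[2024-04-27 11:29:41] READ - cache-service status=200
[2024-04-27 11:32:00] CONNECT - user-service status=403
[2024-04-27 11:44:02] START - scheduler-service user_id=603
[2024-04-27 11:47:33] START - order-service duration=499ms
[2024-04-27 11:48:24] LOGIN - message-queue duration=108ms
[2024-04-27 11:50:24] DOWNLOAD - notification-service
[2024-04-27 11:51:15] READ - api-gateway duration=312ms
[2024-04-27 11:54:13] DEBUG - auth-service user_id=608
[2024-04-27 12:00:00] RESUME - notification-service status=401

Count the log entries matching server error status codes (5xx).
0

To find matching entries:

1. Pattern to match: server error status codes (5xx)
2. Scan each log entry for the pattern
3. Count matches: 0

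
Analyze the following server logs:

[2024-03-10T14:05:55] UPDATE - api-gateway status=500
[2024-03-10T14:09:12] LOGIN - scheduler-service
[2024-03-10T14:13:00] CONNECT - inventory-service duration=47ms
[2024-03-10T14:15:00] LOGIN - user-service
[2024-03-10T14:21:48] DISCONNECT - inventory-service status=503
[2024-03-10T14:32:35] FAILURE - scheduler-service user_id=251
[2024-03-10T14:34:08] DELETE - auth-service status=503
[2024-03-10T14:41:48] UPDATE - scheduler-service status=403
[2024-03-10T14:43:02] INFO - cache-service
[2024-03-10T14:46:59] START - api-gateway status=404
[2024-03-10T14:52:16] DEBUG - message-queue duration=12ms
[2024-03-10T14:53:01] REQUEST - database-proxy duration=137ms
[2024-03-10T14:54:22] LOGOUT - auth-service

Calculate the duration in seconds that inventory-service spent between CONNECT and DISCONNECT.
528

To calculate state duration:

1. Find CONNECT event for inventory-service: 2024-03-10T14:13:00
2. Find DISCONNECT event for inventory-service: 2024-03-10T14:21:48
3. Calculate duration: 2024-03-10T14:21:48 - 2024-03-10T14:13:00 = 528 seconds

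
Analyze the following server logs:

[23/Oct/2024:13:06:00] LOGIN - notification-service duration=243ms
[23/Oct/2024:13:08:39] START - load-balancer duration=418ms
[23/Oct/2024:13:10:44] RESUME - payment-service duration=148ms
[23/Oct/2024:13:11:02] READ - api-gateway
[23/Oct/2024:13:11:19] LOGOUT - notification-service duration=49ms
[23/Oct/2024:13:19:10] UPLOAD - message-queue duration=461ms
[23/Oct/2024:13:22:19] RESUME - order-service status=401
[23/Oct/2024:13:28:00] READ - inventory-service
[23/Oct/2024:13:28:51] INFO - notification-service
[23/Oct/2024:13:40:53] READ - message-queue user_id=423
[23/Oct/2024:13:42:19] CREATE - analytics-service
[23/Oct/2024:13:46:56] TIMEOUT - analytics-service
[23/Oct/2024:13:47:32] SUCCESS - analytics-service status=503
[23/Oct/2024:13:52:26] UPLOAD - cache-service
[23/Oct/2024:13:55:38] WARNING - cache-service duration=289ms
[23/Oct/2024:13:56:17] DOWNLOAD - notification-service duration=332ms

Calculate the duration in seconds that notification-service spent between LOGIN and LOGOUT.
319

To calculate state duration:

1. Find LOGIN event for notification-service: 23/Oct/2024:13:06:00
2. Find LOGOUT event for notification-service: 23/Oct/2024:13:11:19
3. Calculate duration: 23/Oct/2024:13:11:19 - 23/Oct/2024:13:06:00 = 319 seconds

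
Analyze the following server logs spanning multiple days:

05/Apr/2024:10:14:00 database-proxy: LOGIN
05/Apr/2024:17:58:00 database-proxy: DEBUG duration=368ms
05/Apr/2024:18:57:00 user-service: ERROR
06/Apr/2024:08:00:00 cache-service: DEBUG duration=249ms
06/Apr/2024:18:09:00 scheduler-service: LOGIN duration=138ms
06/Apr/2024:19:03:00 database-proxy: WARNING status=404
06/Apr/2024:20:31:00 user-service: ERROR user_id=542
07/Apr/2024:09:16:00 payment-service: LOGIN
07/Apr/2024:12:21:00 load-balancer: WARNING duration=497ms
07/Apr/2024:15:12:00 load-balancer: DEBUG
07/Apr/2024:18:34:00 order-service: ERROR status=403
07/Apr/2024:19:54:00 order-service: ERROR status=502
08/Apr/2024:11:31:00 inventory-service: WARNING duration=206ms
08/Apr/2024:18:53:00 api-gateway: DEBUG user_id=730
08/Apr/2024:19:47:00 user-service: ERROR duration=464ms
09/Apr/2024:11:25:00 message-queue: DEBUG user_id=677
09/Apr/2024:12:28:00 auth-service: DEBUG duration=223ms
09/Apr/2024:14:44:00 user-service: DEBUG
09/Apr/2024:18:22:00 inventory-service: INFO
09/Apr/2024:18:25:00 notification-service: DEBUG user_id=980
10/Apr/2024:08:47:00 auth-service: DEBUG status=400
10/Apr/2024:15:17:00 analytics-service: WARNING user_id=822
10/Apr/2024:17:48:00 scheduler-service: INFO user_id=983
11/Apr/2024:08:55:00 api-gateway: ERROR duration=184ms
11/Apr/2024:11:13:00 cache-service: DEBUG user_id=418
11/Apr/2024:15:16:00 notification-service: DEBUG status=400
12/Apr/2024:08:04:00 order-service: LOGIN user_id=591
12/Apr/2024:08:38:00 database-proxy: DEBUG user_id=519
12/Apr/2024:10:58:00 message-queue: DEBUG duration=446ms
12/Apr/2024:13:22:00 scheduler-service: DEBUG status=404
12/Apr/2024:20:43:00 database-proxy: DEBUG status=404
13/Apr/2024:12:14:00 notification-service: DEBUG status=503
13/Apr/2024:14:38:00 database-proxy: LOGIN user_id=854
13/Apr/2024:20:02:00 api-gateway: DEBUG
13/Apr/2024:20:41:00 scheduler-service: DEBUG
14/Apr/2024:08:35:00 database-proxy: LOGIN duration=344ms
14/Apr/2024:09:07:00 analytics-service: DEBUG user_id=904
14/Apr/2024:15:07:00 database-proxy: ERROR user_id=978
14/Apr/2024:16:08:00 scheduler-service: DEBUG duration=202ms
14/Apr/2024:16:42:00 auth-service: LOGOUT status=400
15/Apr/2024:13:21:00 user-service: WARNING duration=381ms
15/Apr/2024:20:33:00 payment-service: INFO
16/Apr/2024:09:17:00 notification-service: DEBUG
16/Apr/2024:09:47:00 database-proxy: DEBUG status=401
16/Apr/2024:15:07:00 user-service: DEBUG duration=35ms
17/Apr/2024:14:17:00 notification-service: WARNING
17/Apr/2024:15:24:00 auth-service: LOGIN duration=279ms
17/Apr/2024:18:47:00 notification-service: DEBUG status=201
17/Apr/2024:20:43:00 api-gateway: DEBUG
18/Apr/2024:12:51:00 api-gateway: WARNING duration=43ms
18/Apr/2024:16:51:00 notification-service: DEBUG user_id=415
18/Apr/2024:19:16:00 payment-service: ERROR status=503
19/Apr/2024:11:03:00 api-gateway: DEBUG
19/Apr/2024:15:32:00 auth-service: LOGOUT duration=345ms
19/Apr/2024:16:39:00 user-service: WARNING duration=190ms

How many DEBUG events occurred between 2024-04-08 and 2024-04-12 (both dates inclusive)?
12

To filter by date range:

1. Date range: 2024-04-08 through 2024-04-12, both dates inclusive
2. Filter for DEBUG events whose date falls in this range
3. Count matching events: 12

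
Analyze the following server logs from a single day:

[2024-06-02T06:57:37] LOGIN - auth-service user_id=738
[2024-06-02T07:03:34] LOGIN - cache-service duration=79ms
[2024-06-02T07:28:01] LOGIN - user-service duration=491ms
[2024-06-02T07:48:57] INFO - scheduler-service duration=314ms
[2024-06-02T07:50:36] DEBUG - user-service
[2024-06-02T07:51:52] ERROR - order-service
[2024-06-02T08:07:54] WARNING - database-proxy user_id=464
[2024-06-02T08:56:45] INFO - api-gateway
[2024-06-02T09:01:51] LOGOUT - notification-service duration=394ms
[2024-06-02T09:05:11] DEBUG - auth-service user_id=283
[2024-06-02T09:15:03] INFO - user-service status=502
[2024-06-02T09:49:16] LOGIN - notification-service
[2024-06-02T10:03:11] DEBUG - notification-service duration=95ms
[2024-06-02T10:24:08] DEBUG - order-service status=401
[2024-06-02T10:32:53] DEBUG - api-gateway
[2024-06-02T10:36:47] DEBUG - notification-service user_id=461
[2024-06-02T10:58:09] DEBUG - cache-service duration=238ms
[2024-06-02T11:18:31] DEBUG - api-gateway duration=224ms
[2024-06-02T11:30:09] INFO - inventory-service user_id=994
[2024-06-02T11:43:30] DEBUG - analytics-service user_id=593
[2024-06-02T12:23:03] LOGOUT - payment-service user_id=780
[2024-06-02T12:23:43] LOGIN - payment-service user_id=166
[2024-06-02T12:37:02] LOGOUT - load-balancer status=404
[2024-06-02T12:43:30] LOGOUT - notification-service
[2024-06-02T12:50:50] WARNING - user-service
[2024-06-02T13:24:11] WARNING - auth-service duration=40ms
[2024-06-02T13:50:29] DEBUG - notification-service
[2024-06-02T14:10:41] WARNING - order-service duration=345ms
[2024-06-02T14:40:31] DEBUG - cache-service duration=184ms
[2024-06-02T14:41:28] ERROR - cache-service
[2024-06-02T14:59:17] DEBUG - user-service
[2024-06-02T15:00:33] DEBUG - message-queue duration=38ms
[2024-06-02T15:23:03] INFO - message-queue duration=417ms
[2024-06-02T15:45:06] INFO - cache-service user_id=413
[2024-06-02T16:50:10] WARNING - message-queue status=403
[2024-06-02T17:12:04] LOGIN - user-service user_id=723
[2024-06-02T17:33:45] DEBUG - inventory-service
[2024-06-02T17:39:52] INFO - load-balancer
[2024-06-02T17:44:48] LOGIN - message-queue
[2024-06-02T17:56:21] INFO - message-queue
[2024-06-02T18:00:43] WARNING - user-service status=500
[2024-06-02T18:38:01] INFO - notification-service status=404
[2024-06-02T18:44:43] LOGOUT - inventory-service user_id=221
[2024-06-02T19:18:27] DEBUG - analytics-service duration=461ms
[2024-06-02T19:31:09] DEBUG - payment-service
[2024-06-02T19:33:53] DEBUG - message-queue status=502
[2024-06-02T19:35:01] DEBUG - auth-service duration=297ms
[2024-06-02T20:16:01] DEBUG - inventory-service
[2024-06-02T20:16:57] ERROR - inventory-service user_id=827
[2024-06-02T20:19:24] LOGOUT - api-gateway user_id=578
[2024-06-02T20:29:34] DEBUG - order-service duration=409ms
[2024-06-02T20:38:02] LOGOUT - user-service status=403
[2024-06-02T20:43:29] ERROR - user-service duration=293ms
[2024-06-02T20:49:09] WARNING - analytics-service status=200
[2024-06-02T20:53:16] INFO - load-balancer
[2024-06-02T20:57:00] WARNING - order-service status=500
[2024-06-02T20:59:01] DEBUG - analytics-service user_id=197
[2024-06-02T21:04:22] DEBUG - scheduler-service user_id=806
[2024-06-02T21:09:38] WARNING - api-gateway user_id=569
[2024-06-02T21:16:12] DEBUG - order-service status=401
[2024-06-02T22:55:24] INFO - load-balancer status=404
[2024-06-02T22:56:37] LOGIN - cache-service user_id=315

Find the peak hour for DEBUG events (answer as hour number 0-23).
10

To find the peak hour:

1. Group all DEBUG events by hour
2. Count events in each hour
3. Find hour with maximum count
4. Peak hour: 10 (with 5 events)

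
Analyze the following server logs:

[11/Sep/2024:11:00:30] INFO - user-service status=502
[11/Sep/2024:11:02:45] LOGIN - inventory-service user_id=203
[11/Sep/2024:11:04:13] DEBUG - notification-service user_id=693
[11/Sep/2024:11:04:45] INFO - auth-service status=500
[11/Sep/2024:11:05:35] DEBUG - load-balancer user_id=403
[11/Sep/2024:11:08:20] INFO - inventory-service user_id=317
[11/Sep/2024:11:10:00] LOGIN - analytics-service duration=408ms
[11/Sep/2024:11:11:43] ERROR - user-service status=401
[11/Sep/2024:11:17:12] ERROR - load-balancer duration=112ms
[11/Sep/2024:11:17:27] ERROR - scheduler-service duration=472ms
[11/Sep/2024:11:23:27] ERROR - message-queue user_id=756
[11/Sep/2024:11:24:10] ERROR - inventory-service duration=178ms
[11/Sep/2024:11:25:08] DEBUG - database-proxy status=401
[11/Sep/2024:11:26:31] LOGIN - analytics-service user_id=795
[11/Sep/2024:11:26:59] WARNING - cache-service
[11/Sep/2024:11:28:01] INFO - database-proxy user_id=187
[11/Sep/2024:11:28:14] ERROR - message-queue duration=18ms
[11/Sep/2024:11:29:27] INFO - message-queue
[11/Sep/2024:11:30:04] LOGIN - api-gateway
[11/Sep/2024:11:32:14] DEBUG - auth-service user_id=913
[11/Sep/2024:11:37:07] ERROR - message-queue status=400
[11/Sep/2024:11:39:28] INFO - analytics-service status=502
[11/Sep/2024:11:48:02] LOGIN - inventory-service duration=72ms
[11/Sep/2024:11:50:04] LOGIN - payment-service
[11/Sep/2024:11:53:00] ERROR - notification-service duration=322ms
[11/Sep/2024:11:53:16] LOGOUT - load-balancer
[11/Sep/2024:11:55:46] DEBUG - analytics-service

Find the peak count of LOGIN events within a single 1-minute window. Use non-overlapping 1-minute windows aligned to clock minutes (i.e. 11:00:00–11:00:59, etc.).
1

To find the burst window:

1. Divide the log period into non-overlapping 1-minute windows starting at 11:00
2. Count LOGIN events in each window
3. Find the window with maximum count
4. Maximum events in a window: 1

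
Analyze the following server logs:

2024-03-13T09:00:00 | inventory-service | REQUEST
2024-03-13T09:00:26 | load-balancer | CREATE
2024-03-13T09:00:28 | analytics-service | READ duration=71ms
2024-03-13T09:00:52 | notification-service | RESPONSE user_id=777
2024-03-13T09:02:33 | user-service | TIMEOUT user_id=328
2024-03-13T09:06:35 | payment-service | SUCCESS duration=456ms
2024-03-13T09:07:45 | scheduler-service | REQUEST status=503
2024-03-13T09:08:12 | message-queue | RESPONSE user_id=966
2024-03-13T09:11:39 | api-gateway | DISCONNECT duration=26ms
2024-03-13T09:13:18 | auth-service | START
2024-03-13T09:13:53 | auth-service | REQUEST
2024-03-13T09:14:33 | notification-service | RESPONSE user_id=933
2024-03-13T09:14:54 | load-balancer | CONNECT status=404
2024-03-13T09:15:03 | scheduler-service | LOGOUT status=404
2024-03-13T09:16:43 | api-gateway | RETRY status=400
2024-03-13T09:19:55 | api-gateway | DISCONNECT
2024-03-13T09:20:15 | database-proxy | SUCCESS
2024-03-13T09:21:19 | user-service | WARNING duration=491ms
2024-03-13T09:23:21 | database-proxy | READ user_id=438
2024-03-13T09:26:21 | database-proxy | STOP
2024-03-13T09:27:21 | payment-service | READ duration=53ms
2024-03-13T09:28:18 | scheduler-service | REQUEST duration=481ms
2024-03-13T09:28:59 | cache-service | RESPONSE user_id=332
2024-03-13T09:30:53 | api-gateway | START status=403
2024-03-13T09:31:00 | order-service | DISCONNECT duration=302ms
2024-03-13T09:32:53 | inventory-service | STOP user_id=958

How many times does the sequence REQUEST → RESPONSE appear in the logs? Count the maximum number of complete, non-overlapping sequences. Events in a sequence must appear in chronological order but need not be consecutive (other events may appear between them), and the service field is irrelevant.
4

To count sequences:

1. Look for pattern: REQUEST → RESPONSE
2. Greedily scan the log in chronological order, matching each sequence element in turn (ignoring service)
3. Each time the full pattern completes, increment the count and restart matching from the next event
4. Complete non-overlapping sequences found: 4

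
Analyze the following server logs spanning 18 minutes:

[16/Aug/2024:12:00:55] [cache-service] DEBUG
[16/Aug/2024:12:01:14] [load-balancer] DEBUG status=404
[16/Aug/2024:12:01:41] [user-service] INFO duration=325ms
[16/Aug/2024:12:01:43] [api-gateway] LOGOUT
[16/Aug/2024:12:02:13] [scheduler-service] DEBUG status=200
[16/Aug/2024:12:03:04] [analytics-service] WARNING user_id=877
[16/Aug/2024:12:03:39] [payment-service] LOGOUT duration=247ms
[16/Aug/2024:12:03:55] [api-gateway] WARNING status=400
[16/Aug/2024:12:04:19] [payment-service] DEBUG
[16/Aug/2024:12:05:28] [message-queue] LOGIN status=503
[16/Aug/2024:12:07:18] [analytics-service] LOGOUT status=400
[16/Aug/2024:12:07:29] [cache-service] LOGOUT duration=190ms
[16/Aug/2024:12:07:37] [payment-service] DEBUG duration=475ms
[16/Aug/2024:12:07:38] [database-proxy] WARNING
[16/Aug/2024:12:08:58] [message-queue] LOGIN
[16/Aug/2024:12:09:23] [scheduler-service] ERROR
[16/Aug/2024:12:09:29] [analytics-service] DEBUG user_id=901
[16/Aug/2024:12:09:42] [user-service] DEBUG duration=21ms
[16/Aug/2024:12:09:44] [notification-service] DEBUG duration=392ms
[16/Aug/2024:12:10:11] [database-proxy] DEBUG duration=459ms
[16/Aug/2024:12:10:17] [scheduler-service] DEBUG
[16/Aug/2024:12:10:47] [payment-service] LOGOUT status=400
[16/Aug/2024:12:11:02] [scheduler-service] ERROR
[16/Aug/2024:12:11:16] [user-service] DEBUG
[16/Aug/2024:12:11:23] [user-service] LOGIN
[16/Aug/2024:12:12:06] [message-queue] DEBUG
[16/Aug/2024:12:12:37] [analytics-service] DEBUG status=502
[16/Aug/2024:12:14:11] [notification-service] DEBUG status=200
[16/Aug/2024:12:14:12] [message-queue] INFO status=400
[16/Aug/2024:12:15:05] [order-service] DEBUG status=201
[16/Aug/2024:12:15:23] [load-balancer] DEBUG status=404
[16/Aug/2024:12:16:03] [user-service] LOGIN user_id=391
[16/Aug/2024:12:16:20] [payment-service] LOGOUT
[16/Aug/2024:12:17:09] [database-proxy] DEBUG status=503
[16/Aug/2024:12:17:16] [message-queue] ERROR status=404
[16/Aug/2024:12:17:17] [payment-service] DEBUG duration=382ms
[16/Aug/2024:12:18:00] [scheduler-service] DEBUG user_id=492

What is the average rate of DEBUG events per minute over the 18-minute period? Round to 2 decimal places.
1.06

To calculate the rate:

1. Count total DEBUG events: 19
2. Total time period: 18 minutes
3. Rate = 19 / 18 = 1.06 events per minute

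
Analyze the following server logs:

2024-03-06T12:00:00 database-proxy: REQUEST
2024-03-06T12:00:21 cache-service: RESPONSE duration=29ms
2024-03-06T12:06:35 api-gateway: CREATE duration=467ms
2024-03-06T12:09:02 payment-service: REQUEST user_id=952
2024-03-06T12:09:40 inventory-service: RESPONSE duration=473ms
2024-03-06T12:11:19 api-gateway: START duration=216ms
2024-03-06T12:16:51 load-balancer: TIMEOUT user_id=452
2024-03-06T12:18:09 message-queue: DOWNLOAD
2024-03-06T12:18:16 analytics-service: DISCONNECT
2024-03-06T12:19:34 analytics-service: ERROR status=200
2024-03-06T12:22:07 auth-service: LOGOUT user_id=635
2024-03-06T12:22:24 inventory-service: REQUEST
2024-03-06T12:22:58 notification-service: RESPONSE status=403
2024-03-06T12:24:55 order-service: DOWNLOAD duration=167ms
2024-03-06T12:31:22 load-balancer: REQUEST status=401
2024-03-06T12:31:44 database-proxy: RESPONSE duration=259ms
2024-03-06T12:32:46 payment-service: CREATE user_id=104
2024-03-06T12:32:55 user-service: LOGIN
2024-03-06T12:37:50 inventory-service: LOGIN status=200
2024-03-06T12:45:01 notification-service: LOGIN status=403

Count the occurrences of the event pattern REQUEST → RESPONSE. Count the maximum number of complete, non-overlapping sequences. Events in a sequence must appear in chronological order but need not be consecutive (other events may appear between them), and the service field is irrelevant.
4

To count sequences:

1. Look for pattern: REQUEST → RESPONSE
2. Greedily scan the log in chronological order, matching each sequence element in turn (ignoring service)
3. Each time the full pattern completes, increment the count and restart matching from the next event
4. Complete non-overlapping sequences found: 4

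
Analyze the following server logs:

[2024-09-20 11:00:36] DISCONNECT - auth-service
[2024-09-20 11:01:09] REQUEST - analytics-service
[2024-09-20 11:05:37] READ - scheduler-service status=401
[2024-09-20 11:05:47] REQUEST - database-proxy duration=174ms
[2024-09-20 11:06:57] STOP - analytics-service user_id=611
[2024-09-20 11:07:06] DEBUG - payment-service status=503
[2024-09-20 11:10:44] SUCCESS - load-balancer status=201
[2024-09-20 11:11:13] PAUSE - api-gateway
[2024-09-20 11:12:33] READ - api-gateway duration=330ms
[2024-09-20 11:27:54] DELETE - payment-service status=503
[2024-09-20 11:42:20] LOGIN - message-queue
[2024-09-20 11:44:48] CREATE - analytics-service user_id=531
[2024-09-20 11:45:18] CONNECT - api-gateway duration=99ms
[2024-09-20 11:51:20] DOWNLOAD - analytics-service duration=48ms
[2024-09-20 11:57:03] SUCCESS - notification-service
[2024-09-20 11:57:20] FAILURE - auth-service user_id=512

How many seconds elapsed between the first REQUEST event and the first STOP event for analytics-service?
348

To find the time between events:

1. Locate the first REQUEST event for analytics-service: 2024-09-20 11:01:09
2. Locate the first STOP event for analytics-service: 2024-09-20 11:06:57
3. Calculate the difference: 2024-09-20 11:06:57 - 2024-09-20 11:01:09 = 348 seconds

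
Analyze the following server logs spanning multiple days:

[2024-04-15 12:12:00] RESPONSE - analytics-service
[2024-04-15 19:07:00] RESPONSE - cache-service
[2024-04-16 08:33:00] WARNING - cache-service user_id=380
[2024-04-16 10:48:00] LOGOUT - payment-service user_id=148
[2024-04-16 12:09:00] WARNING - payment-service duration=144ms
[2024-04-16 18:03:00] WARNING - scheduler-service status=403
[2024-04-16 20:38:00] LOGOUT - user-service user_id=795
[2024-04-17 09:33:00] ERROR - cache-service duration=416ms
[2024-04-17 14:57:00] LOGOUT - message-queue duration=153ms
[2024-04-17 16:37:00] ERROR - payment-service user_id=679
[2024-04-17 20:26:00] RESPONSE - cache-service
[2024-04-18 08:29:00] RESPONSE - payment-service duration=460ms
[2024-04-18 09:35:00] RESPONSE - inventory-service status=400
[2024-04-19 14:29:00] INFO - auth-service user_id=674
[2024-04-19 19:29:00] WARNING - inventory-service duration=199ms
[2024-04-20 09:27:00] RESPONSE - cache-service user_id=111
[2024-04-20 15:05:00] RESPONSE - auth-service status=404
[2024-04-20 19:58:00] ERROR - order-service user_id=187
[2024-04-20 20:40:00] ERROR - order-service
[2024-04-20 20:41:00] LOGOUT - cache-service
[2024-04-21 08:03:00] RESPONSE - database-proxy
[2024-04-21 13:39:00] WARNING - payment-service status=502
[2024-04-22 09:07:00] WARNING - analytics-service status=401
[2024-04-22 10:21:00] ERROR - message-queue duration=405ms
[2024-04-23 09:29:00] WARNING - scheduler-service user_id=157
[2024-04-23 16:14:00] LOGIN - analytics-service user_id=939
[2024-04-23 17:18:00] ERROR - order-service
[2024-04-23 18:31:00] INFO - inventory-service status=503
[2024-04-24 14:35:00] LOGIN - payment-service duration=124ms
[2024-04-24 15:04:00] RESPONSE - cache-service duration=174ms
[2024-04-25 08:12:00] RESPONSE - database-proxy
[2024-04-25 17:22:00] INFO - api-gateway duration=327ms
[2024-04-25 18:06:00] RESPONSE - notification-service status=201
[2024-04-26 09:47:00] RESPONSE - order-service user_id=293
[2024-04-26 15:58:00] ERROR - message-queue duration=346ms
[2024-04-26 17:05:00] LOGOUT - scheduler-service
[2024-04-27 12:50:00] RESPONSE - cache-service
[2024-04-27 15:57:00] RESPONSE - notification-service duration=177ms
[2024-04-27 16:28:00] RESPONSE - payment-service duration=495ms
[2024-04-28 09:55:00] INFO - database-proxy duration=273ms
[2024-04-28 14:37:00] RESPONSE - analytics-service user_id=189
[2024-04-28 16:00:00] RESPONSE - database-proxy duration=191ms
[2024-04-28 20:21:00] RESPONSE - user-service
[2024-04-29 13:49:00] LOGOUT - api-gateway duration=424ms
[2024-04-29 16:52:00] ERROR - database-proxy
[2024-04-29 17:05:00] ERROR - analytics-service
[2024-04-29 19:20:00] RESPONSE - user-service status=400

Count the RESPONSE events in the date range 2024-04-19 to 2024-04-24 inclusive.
4

To filter by date range:

1. Date range: 2024-04-19 through 2024-04-24, both dates inclusive
2. Filter for RESPONSE events whose date falls in this range
3. Count matching events: 4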